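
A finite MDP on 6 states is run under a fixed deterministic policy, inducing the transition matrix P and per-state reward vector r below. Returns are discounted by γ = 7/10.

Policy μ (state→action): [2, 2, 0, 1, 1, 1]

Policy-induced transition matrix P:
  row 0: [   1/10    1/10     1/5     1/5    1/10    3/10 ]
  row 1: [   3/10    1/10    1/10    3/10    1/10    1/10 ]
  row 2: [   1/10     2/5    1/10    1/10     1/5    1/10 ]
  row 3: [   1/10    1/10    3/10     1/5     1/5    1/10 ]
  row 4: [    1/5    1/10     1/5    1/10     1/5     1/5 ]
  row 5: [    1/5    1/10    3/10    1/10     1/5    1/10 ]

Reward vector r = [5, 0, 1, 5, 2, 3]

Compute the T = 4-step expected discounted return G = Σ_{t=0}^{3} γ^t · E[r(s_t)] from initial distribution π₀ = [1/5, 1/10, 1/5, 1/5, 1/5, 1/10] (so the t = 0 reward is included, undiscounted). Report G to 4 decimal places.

G = 6.8797

t=0: π = [0.2000, 0.1000, 0.2000, 0.2000, 0.2000, 0.1000], E[r] = 2.9000, γ^t·E[r] = 2.900000, running G = 2.900000
t=1: π = [0.1500, 0.1600, 0.2000, 0.1600, 0.1700, 0.1600], E[r] = 2.5700, γ^t·E[r] = 1.799000, running G = 4.699000
t=2: π = [0.1650, 0.1600, 0.1960, 0.1630, 0.1690, 0.1470], E[r] = 2.6150, γ^t·E[r] = 1.281350, running G = 5.980350
t=3: π = [0.1636, 0.1588, 0.1954, 0.1648, 0.1675, 0.1499], E[r] = 2.6221, γ^t·E[r] = 0.899380, running G = 6.879730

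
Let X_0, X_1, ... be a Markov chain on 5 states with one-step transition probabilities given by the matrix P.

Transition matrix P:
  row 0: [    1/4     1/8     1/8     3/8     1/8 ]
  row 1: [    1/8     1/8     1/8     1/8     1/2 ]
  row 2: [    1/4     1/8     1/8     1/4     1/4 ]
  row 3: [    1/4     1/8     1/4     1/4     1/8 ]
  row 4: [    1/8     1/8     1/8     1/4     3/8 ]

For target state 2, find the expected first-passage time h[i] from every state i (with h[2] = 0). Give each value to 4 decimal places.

First-step conditioning: h[2] = 0; for i ≠ 2, h[i] = 1 + Σ_k P[i][k]·h[k].
  h[0] = 1 + 1/4·h[0] + 1/8·h[1] + 3/8·h[3] + 1/8·h[4]
  h[1] = 1 + 1/8·h[0] + 1/8·h[1] + 1/8·h[3] + 1/2·h[4]
  h[3] = 1 + 1/4·h[0] + 1/8·h[1] + 1/4·h[3] + 1/8·h[4]
  h[4] = 1 + 1/8·h[0] + 1/8·h[1] + 1/4·h[3] + 3/8·h[4]
Solving the 4×4 linear system over states ≠ 2 gives exactly h = [3456/553, 3576/553, 0, 3072/553, 3520/553] (h[2] = 0 is the target).

h = [6.2495, 6.4665, 0.0000, 5.5552, 6.3653]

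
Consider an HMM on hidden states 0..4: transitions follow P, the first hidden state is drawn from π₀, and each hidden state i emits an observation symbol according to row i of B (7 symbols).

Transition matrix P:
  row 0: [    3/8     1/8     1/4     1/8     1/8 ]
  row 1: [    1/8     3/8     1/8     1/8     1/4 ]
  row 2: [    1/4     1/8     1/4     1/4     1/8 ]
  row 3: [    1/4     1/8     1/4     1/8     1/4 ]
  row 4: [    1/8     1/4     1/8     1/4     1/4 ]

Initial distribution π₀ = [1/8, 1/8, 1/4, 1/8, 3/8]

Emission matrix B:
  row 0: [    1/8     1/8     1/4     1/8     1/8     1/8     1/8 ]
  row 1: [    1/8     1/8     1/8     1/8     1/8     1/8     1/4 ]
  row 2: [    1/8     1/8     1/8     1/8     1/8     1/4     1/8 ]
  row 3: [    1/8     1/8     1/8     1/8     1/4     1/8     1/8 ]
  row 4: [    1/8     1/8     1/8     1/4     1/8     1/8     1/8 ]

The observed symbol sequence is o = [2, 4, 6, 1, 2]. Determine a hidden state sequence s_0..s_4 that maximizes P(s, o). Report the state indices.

t=0: δ = [3.125e-02, 1.562e-02, 3.125e-02, 1.562e-02, 4.688e-02]  (obs o_0=2)
t=1: δ = [1.465e-03, 1.465e-03, 9.766e-04, 2.930e-03, 1.465e-03]  ψ = [0, 4, 0, 4, 4]  (obs o_1=4)
t=2: δ = [9.155e-05, 1.373e-04, 9.155e-05, 4.578e-05, 9.155e-05]  ψ = [3, 1, 3, 3, 3]  (obs o_2=6)
t=3: δ = [4.292e-06, 6.437e-06, 2.861e-06, 2.861e-06, 4.292e-06]  ψ = [0, 1, 0, 2, 1]  (obs o_3=1)
t=4: δ = [4.023e-07, 3.017e-07, 1.341e-07, 1.341e-07, 2.012e-07]  ψ = [0, 1, 0, 4, 1]  (obs o_4=2)
backtrack: best end state = 0; path = [4, 3, 0, 0, 0]

path = [4, 3, 0, 0, 0]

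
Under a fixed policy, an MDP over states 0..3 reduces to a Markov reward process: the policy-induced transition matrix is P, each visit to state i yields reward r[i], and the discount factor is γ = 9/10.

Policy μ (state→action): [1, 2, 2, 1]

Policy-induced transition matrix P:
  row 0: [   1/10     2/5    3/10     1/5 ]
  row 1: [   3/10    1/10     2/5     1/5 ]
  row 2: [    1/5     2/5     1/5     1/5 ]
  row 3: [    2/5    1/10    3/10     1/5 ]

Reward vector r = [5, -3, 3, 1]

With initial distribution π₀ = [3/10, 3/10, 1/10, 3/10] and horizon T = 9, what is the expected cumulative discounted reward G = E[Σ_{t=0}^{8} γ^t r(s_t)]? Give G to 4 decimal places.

G = 9.1655

t=0: π = [0.3000, 0.3000, 0.1000, 0.3000], E[r] = 1.2000, γ^t·E[r] = 1.200000, running G = 1.200000
t=1: π = [0.2600, 0.2200, 0.3200, 0.2000], E[r] = 1.8000, γ^t·E[r] = 1.620000, running G = 2.820000
t=2: π = [0.2360, 0.2740, 0.2900, 0.2000], E[r] = 1.4280, γ^t·E[r] = 1.156680, running G = 3.976680
t=3: π = [0.2438, 0.2578, 0.2984, 0.2000], E[r] = 1.5408, γ^t·E[r] = 1.123243, running G = 5.099923
t=4: π = [0.2414, 0.2627, 0.2959, 0.2000], E[r] = 1.5068, γ^t·E[r] = 0.988638, running G = 6.088561
t=5: π = [0.2421, 0.2612, 0.2967, 0.2000], E[r] = 1.5170, γ^t·E[r] = 0.895797, running G = 6.984358
t=6: π = [0.2419, 0.2616, 0.2965, 0.2000], E[r] = 1.5140, γ^t·E[r] = 0.804590, running G = 7.788948
t=7: π = [0.2420, 0.2615, 0.2965, 0.2000], E[r] = 1.5149, γ^t·E[r] = 0.724571, running G = 8.513519
t=8: π = [0.2420, 0.2615, 0.2965, 0.2000], E[r] = 1.5146, γ^t·E[r] = 0.651995, running G = 9.165514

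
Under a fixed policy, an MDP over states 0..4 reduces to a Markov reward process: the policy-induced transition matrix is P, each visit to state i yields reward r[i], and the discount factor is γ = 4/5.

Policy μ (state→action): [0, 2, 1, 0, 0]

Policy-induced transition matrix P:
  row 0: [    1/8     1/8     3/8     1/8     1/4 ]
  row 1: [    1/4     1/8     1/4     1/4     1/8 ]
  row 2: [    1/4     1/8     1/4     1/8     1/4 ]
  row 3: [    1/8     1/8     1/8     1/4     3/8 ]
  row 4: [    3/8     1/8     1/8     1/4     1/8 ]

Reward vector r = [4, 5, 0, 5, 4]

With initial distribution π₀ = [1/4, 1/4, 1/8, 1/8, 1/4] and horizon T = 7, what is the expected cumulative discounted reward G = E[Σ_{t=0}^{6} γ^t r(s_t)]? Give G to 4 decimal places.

G = 13.9315

t=0: π = [0.2500, 0.2500, 0.1250, 0.1250, 0.2500], E[r] = 3.8750, γ^t·E[r] = 3.875000, running G = 3.875000
t=1: π = [0.2344, 0.1250, 0.2344, 0.2031, 0.2031], E[r] = 3.3906, γ^t·E[r] = 2.712500, running G = 6.587500
t=2: π = [0.2207, 0.1250, 0.2285, 0.1914, 0.2344], E[r] = 3.4023, γ^t·E[r] = 2.177500, running G = 8.765000
t=3: π = [0.2278, 0.1250, 0.2244, 0.1938, 0.2290], E[r] = 3.4214, γ^t·E[r] = 1.751750, running G = 10.516750
t=4: π = [0.2259, 0.1250, 0.2256, 0.1935, 0.2300], E[r] = 3.4160, γ^t·E[r] = 1.399200, running G = 11.915950
t=5: π = [0.2263, 0.1250, 0.2253, 0.1936, 0.2298], E[r] = 3.4173, γ^t·E[r] = 1.119790, running G = 13.035740
t=6: π = [0.2262, 0.1250, 0.2254, 0.1935, 0.2298], E[r] = 3.4171, γ^t·E[r] = 0.895765, running G = 13.931505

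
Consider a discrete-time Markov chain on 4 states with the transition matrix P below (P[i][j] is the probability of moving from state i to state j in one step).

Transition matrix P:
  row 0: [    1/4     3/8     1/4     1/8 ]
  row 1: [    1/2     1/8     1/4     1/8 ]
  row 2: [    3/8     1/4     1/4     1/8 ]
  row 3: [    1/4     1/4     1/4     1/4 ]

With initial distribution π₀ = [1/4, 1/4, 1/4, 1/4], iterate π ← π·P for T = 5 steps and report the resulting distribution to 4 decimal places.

t=0: π = [0.2500, 0.2500, 0.2500, 0.2500]
t=1: π = [0.3438, 0.2500, 0.2500, 0.1563]
t=2: π = [0.3438, 0.2617, 0.2500, 0.1445]
t=3: π = [0.3467, 0.2603, 0.2500, 0.1431]
t=4: π = [0.3463, 0.2608, 0.2500, 0.1429]
t=5: π = [0.3465, 0.2607, 0.2500, 0.1429]

π = [0.3465, 0.2607, 0.2500, 0.1429]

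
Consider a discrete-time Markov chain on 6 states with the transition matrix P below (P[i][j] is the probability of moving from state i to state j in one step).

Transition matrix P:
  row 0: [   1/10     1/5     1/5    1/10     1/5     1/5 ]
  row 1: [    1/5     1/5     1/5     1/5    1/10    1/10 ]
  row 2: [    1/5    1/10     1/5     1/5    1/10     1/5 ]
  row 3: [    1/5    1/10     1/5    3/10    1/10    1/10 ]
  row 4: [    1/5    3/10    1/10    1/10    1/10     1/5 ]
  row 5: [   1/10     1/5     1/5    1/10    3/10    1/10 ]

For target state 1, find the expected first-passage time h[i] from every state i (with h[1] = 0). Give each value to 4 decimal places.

h = [5.4472, 0.0000, 6.1233, 6.2040, 4.8905, 5.3966]

First-step conditioning: h[1] = 0; for i ≠ 1, h[i] = 1 + Σ_k P[i][k]·h[k].
  h[0] = 1 + 1/10·h[0] + 1/5·h[2] + 1/10·h[3] + 1/5·h[4] + 1/5·h[5]
  h[2] = 1 + 1/5·h[0] + 1/5·h[2] + 1/5·h[3] + 1/10·h[4] + 1/5·h[5]
  h[3] = 1 + 1/5·h[0] + 1/5·h[2] + 3/10·h[3] + 1/10·h[4] + 1/10·h[5]
  h[4] = 1 + 1/5·h[0] + 1/10·h[2] + 1/10·h[3] + 1/10·h[4] + 1/5·h[5]
  h[5] = 1 + 1/10·h[0] + 1/5·h[2] + 1/10·h[3] + 3/10·h[4] + 1/10·h[5]
Solving the 5×5 linear system over states ≠ 1 gives exactly h = [95800/17587, 0, 107690/17587, 109110/17587, 86010/17587, 94910/17587] (h[1] = 0 is the target).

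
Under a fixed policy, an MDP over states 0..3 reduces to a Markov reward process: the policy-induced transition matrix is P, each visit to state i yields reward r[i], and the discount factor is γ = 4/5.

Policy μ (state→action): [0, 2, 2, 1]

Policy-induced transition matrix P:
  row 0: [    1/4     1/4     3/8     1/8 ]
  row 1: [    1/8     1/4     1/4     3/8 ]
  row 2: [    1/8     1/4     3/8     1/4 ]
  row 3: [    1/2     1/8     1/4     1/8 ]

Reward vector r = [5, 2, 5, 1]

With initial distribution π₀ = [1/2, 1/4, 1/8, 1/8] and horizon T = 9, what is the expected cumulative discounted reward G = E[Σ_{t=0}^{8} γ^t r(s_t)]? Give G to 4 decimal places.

t=0: π = [0.5000, 0.2500, 0.1250, 0.1250], E[r] = 3.7500, γ^t·E[r] = 3.750000, running G = 3.750000
t=1: π = [0.2344, 0.2344, 0.3281, 0.2031], E[r] = 3.4844, γ^t·E[r] = 2.787500, running G = 6.537500
t=2: π = [0.2305, 0.2246, 0.3203, 0.2246], E[r] = 3.4277, γ^t·E[r] = 2.193750, running G = 8.731250
t=3: π = [0.2380, 0.2219, 0.3188, 0.2212], E[r] = 3.4495, γ^t·E[r] = 1.766125, running G = 10.497375
t=4: π = [0.2377, 0.2224, 0.3196, 0.2203], E[r] = 3.4516, γ^t·E[r] = 1.413775, running G = 11.911150
t=5: π = [0.2373, 0.2225, 0.3197, 0.2205], E[r] = 3.4505, γ^t·E[r] = 1.130650, running G = 13.041800
t=6: π = [0.2374, 0.2224, 0.3196, 0.2206], E[r] = 3.4504, γ^t·E[r] = 0.904505, running G = 13.946305
t=7: π = [0.2374, 0.2224, 0.3196, 0.2206], E[r] = 3.4505, γ^t·E[r] = 0.723616, running G = 14.669921
t=8: π = [0.2374, 0.2224, 0.3196, 0.2206], E[r] = 3.4505, γ^t·E[r] = 0.578893, running G = 15.248814

G = 15.2488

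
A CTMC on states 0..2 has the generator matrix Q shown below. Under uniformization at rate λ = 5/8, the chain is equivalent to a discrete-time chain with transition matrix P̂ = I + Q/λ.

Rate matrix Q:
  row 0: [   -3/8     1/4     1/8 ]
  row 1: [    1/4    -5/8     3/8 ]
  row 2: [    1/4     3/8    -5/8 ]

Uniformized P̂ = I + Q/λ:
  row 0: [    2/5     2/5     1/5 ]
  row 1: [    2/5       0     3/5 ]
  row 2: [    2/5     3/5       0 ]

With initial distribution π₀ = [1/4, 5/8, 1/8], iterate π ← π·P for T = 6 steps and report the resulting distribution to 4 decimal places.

π = [0.4000, 0.3367, 0.2633]

t=0: π = [0.2500, 0.6250, 0.1250]
t=1: π = [0.4000, 0.1750, 0.4250]
t=2: π = [0.4000, 0.4150, 0.1850]
t=3: π = [0.4000, 0.2710, 0.3290]
t=4: π = [0.4000, 0.3574, 0.2426]
t=5: π = [0.4000, 0.3056, 0.2944]
t=6: π = [0.4000, 0.3367, 0.2633]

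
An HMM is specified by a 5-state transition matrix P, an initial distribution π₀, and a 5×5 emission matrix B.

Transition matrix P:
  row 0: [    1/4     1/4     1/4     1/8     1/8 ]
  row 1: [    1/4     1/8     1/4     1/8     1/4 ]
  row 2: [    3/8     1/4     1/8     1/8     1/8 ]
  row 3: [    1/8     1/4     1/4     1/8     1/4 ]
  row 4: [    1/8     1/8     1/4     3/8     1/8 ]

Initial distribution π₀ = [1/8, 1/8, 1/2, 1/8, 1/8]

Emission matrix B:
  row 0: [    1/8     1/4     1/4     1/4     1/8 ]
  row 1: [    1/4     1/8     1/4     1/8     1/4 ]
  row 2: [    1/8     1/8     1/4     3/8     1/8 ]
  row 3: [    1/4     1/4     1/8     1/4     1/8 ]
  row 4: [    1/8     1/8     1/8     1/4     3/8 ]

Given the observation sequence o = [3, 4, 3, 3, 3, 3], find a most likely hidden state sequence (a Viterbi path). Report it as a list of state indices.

path = [2, 1, 2, 0, 2, 0]

t=0: δ = [3.125e-02, 1.562e-02, 1.875e-01, 3.125e-02, 3.125e-02]  (obs o_0=3)
t=1: δ = [8.789e-03, 1.172e-02, 2.930e-03, 2.930e-03, 8.789e-03]  ψ = [2, 2, 2, 2, 2]  (obs o_1=4)
t=2: δ = [7.324e-04, 2.747e-04, 1.099e-03, 8.240e-04, 7.324e-04]  ψ = [1, 0, 1, 4, 1]  (obs o_2=3)
t=3: δ = [1.030e-04, 3.433e-05, 7.725e-05, 6.866e-05, 5.150e-05]  ψ = [2, 2, 3, 4, 3]  (obs o_3=3)
t=4: δ = [7.242e-06, 3.219e-06, 9.656e-06, 4.828e-06, 4.292e-06]  ψ = [2, 0, 0, 4, 3]  (obs o_4=3)
t=5: δ = [9.052e-07, 3.017e-07, 6.789e-07, 4.023e-07, 3.017e-07]  ψ = [2, 2, 0, 4, 2]  (obs o_5=3)
backtrack: best end state = 0; path = [2, 1, 2, 0, 2, 0]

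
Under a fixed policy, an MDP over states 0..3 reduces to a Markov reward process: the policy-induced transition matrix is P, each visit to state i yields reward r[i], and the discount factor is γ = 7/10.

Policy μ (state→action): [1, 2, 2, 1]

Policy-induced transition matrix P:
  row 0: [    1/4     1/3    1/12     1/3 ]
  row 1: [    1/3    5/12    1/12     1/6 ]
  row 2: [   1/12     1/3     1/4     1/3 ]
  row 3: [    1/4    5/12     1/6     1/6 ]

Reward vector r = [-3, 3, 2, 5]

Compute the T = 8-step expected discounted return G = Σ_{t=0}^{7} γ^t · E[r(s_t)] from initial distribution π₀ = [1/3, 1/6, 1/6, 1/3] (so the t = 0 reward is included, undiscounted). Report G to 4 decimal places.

G = 5.4187

t=0: π = [0.3333, 0.1667, 0.1667, 0.3333], E[r] = 1.5000, γ^t·E[r] = 1.500000, running G = 1.500000
t=1: π = [0.2361, 0.3750, 0.1389, 0.2500], E[r] = 1.9444, γ^t·E[r] = 1.361111, running G = 2.861111
t=2: π = [0.2581, 0.3854, 0.1273, 0.2292], E[r] = 1.7824, γ^t·E[r] = 0.873380, running G = 3.734491
t=3: π = [0.2609, 0.3845, 0.1236, 0.2309], E[r] = 1.7728, γ^t·E[r] = 0.608057, running G = 4.342548
t=4: π = [0.2614, 0.3846, 0.1232, 0.2308], E[r] = 1.7697, γ^t·E[r] = 0.424907, running G = 4.767455
t=5: π = [0.2615, 0.3846, 0.1231, 0.2308], E[r] = 1.7693, γ^t·E[r] = 0.297370, running G = 5.064825
t=6: π = [0.2615, 0.3846, 0.1231, 0.2308], E[r] = 1.7692, γ^t·E[r] = 0.208150, running G = 5.272975
t=7: π = [0.2615, 0.3846, 0.1231, 0.2308], E[r] = 1.7692, γ^t·E[r] = 0.145704, running G = 5.418679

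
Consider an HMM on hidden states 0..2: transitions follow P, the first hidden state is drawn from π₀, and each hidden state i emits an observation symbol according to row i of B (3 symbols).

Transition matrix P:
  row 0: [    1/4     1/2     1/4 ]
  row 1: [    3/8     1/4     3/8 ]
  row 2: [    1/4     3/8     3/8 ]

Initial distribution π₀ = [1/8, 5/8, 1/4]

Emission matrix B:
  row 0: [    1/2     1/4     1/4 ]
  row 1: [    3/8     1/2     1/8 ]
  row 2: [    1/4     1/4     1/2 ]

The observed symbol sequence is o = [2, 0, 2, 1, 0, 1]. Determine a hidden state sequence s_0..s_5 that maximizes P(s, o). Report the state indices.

t=0: δ = [3.125e-02, 7.812e-02, 1.250e-01]  (obs o_0=2)
t=1: δ = [1.562e-02, 1.758e-02, 1.172e-02]  ψ = [2, 2, 2]  (obs o_1=0)
t=2: δ = [1.648e-03, 9.766e-04, 3.296e-03]  ψ = [1, 0, 1]  (obs o_2=2)
t=3: δ = [2.060e-04, 6.180e-04, 3.090e-04]  ψ = [2, 2, 2]  (obs o_3=1)
t=4: δ = [1.159e-04, 5.794e-05, 5.794e-05]  ψ = [1, 1, 1]  (obs o_4=0)
t=5: δ = [7.242e-06, 2.897e-05, 7.242e-06]  ψ = [0, 0, 0]  (obs o_5=1)
backtrack: best end state = 1; path = [2, 1, 2, 1, 0, 1]

path = [2, 1, 2, 1, 0, 1]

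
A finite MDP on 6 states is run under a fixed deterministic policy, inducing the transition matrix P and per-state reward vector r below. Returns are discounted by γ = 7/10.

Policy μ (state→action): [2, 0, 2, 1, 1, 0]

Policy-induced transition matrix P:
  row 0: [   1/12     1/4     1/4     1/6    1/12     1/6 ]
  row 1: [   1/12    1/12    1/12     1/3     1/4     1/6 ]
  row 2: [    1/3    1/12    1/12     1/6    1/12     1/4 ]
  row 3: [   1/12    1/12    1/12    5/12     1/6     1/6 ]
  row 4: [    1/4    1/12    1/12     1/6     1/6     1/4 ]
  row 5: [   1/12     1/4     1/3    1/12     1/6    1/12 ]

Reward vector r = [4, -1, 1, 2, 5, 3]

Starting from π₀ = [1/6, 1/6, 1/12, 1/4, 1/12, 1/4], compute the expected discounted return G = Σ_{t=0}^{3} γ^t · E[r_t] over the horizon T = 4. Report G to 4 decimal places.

G = 5.8137

t=0: π = [0.1667, 0.1667, 0.0833, 0.2500, 0.0833, 0.2500], E[r] = 2.2500, γ^t·E[r] = 2.250000, running G = 2.250000
t=1: π = [0.1181, 0.1528, 0.1736, 0.2361, 0.1597, 0.1597], E[r] = 2.2431, γ^t·E[r] = 1.570139, running G = 3.820139
t=2: π = [0.1534, 0.1296, 0.1429, 0.2378, 0.1551, 0.1811], E[r] = 2.4213, γ^t·E[r] = 1.186435, running G = 5.006574
t=3: π = [0.1449, 0.1391, 0.1542, 0.2326, 0.1528, 0.1764], E[r] = 2.3532, γ^t·E[r] = 0.807132, running G = 5.813706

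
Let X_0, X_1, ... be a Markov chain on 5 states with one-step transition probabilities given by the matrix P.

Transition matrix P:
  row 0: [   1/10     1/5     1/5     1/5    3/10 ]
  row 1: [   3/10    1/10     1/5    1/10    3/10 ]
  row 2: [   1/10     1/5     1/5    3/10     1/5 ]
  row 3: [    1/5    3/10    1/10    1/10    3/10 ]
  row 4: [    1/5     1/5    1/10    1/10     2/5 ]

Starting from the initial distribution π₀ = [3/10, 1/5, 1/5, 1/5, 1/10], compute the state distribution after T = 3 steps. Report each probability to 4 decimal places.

t=0: π = [0.3000, 0.2000, 0.2000, 0.2000, 0.1000]
t=1: π = [0.1700, 0.2000, 0.1700, 0.1700, 0.2900]
t=2: π = [0.1860, 0.1970, 0.1540, 0.1510, 0.3120]
t=3: π = [0.1857, 0.1954, 0.1537, 0.1494, 0.3158]

π = [0.1857, 0.1954, 0.1537, 0.1494, 0.3158]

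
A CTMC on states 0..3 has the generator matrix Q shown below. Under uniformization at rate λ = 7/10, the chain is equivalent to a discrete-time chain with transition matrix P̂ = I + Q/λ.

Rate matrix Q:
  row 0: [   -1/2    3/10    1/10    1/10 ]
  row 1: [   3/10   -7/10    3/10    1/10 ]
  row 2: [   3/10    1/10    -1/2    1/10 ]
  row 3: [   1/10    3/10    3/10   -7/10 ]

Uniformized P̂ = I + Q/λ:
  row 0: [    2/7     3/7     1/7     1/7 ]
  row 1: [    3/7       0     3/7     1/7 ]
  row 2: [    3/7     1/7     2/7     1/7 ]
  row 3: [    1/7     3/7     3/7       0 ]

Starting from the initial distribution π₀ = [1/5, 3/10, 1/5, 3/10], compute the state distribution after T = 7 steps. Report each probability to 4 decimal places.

t=0: π = [0.2000, 0.3000, 0.2000, 0.3000]
t=1: π = [0.3143, 0.2429, 0.3429, 0.1000]
t=2: π = [0.3551, 0.2265, 0.2898, 0.1286]
t=3: π = [0.3411, 0.2487, 0.2857, 0.1245]
t=4: π = [0.3443, 0.2404, 0.2903, 0.1251]
t=5: π = [0.3437, 0.2426, 0.2887, 0.1250]
t=6: π = [0.3438, 0.2421, 0.2891, 0.1250]
t=7: π = [0.3437, 0.2422, 0.2890, 0.1250]

π = [0.3437, 0.2422, 0.2890, 0.1250]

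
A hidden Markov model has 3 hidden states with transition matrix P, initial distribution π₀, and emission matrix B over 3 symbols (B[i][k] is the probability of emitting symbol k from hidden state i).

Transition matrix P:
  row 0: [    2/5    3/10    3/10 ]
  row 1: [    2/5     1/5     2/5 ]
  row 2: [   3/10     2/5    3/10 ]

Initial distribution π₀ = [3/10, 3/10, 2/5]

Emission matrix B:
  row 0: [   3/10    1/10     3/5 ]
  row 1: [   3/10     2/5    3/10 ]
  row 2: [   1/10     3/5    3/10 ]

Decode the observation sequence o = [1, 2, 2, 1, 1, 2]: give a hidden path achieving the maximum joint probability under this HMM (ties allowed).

path = [2, 0, 0, 2, 1, 0]

t=0: δ = [3.000e-02, 1.200e-01, 2.400e-01]  (obs o_0=1)
t=1: δ = [4.320e-02, 2.880e-02, 2.160e-02]  ψ = [2, 2, 2]  (obs o_1=2)
t=2: δ = [1.037e-02, 3.888e-03, 3.888e-03]  ψ = [0, 0, 0]  (obs o_2=2)
t=3: δ = [4.147e-04, 1.244e-03, 1.866e-03]  ψ = [0, 0, 0]  (obs o_3=1)
t=4: δ = [5.599e-05, 2.986e-04, 3.359e-04]  ψ = [2, 2, 2]  (obs o_4=1)
t=5: δ = [7.166e-05, 4.031e-05, 3.583e-05]  ψ = [1, 2, 1]  (obs o_5=2)
backtrack: best end state = 0; path = [2, 0, 0, 2, 1, 0]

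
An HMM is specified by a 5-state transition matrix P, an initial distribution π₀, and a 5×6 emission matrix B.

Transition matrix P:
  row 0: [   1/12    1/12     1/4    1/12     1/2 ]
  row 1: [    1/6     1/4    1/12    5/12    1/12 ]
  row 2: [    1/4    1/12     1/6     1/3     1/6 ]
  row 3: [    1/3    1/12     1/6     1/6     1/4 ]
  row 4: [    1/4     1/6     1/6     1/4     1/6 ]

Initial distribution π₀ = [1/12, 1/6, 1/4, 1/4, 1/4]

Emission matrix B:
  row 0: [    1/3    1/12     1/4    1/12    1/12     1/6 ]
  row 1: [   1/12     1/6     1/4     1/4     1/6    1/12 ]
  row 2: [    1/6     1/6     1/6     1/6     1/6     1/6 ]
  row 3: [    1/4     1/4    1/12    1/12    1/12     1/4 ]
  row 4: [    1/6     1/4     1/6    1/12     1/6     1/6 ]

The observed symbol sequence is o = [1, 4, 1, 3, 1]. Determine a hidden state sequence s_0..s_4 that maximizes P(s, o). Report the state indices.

path = [3, 0, 4, 1, 3]

t=0: δ = [6.944e-03, 2.778e-02, 4.167e-02, 6.250e-02, 6.250e-02]  (obs o_0=1)
t=1: δ = [1.736e-03, 1.736e-03, 1.736e-03, 1.302e-03, 2.604e-03]  ψ = [3, 4, 3, 4, 3]  (obs o_1=4)
t=2: δ = [5.425e-05, 7.234e-05, 7.234e-05, 1.808e-04, 2.170e-04]  ψ = [4, 1, 0, 1, 0]  (obs o_2=1)
t=3: δ = [5.023e-06, 9.042e-06, 6.028e-06, 4.521e-06, 3.768e-06]  ψ = [3, 4, 4, 4, 3]  (obs o_3=3)
t=4: δ = [1.256e-07, 3.768e-07, 2.093e-07, 9.419e-07, 6.279e-07]  ψ = [1, 1, 0, 1, 0]  (obs o_4=1)
backtrack: best end state = 3; path = [3, 0, 4, 1, 3]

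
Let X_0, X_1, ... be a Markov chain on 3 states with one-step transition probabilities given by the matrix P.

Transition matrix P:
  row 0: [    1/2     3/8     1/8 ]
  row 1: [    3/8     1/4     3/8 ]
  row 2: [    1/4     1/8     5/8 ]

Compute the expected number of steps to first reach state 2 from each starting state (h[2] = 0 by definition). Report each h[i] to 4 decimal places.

First-step conditioning: h[2] = 0; for i ≠ 2, h[i] = 1 + Σ_k P[i][k]·h[k].
  h[0] = 1 + 1/2·h[0] + 3/8·h[1]
  h[1] = 1 + 3/8·h[0] + 1/4·h[1]
Solving the 2×2 linear system over states ≠ 2 gives exactly h = [24/5, 56/15, 0] (h[2] = 0 is the target).

h = [4.8000, 3.7333, 0.0000]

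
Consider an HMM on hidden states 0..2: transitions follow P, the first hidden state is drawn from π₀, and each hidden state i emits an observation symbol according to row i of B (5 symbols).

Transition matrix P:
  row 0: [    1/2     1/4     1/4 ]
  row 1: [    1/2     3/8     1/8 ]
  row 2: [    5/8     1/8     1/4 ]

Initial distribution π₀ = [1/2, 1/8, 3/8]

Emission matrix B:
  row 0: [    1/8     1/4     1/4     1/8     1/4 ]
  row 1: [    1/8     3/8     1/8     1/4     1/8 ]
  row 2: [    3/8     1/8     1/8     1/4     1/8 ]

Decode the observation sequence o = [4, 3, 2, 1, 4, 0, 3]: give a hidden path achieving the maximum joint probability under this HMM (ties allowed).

path = [0, 2, 0, 0, 0, 2, 0]

t=0: δ = [1.250e-01, 1.562e-02, 4.688e-02]  (obs o_0=4)
t=1: δ = [7.812e-03, 7.812e-03, 7.812e-03]  ψ = [0, 0, 0]  (obs o_1=3)
t=2: δ = [1.221e-03, 3.662e-04, 2.441e-04]  ψ = [2, 1, 0]  (obs o_2=2)
t=3: δ = [1.526e-04, 1.144e-04, 3.815e-05]  ψ = [0, 0, 0]  (obs o_3=1)
t=4: δ = [1.907e-05, 5.364e-06, 4.768e-06]  ψ = [0, 1, 0]  (obs o_4=4)
t=5: δ = [1.192e-06, 5.960e-07, 1.788e-06]  ψ = [0, 0, 0]  (obs o_5=0)
t=6: δ = [1.397e-07, 7.451e-08, 1.118e-07]  ψ = [2, 0, 2]  (obs o_6=3)
backtrack: best end state = 0; path = [0, 2, 0, 0, 0, 2, 0]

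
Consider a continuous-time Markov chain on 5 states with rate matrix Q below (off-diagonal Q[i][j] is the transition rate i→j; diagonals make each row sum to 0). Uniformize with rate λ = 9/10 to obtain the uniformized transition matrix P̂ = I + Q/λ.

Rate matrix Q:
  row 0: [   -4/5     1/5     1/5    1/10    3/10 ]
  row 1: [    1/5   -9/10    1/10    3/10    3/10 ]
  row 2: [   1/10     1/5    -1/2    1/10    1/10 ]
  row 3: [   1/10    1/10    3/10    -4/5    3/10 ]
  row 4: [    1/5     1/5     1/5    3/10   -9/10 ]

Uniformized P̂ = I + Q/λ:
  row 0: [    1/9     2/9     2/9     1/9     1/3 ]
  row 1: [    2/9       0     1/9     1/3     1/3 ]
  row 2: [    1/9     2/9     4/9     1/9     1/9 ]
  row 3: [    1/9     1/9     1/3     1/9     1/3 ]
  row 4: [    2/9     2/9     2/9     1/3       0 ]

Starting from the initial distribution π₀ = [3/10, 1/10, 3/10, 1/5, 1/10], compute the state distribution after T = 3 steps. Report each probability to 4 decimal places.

π = [0.1505, 0.1630, 0.2900, 0.1898, 0.2067]

t=0: π = [0.3000, 0.1000, 0.3000, 0.2000, 0.1000]
t=1: π = [0.1333, 0.1778, 0.3000, 0.1556, 0.2333]
t=2: π = [0.1568, 0.1654, 0.2864, 0.2025, 0.1889]
t=3: π = [0.1505, 0.1630, 0.2900, 0.1898, 0.2067]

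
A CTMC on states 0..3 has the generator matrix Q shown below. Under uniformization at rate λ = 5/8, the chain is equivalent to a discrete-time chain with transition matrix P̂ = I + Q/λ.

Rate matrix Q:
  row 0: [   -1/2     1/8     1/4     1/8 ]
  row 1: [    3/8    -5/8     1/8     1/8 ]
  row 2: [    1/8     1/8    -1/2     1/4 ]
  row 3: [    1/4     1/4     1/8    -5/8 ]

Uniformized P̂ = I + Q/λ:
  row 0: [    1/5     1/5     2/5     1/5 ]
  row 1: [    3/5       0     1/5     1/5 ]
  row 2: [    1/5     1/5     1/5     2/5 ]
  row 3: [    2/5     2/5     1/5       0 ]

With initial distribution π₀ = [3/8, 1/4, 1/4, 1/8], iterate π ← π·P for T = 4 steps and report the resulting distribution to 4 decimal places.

t=0: π = [0.3750, 0.2500, 0.2500, 0.1250]
t=1: π = [0.3250, 0.1750, 0.2750, 0.2250]
t=2: π = [0.3150, 0.2100, 0.2650, 0.2100]
t=3: π = [0.3260, 0.2000, 0.2630, 0.2110]
t=4: π = [0.3222, 0.2022, 0.2652, 0.2104]

π = [0.3222, 0.2022, 0.2652, 0.2104]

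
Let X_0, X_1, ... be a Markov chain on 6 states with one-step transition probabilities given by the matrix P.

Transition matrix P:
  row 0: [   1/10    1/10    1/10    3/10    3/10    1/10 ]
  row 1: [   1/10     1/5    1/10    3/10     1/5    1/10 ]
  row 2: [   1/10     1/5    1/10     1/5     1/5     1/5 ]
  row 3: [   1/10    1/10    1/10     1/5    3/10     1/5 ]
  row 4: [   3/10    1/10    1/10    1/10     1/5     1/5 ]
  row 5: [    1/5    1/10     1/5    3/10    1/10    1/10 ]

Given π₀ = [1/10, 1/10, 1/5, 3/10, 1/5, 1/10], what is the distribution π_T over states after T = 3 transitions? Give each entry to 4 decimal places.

t=0: π = [0.1000, 0.1000, 0.2000, 0.3000, 0.2000, 0.1000]
t=1: π = [0.1500, 0.1300, 0.1100, 0.2100, 0.2300, 0.1700]
t=2: π = [0.1630, 0.1240, 0.1170, 0.2220, 0.2190, 0.1550]
t=3: π = [0.1593, 0.1241, 0.1155, 0.2223, 0.2230, 0.1558]

π = [0.1593, 0.1241, 0.1155, 0.2223, 0.2230, 0.1558]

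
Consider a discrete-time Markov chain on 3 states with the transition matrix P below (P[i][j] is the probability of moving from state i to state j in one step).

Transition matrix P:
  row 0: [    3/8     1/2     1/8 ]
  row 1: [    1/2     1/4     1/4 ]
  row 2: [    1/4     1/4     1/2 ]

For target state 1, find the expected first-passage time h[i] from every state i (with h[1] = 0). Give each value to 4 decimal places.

h = [2.2222, 0.0000, 3.1111]

First-step conditioning: h[1] = 0; for i ≠ 1, h[i] = 1 + Σ_k P[i][k]·h[k].
  h[0] = 1 + 3/8·h[0] + 1/8·h[2]
  h[2] = 1 + 1/4·h[0] + 1/2·h[2]
Solving the 2×2 linear system over states ≠ 1 gives exactly h = [20/9, 0, 28/9] (h[1] = 0 is the target).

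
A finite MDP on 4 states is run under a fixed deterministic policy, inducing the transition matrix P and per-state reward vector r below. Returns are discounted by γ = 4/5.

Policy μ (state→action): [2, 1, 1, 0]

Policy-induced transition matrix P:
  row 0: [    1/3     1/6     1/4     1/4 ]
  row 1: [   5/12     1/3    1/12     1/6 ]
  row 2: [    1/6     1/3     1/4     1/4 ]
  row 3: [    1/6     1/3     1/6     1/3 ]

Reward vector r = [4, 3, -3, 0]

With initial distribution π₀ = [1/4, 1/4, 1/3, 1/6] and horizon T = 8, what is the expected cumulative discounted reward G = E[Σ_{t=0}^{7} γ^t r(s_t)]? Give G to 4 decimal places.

t=0: π = [0.2500, 0.2500, 0.3333, 0.1667], E[r] = 0.7500, γ^t·E[r] = 0.750000, running G = 0.750000
t=1: π = [0.2708, 0.2917, 0.1944, 0.2431], E[r] = 1.3750, γ^t·E[r] = 1.100000, running G = 1.850000
t=2: π = [0.2847, 0.2882, 0.1811, 0.2459], E[r] = 1.4601, γ^t·E[r] = 0.934444, running G = 2.784444
t=3: π = [0.2862, 0.2859, 0.1815, 0.2465], E[r] = 1.4579, γ^t·E[r] = 0.746444, running G = 3.530889
t=4: π = [0.2858, 0.2856, 0.1818, 0.2467], E[r] = 1.4548, γ^t·E[r] = 0.595886, running G = 4.126775
t=5: π = [0.2857, 0.2857, 0.1818, 0.2468], E[r] = 1.4544, γ^t·E[r] = 0.476592, running G = 4.603367
t=6: π = [0.2857, 0.2857, 0.1818, 0.2468], E[r] = 1.4545, γ^t·E[r] = 0.381293, running G = 4.984660
t=7: π = [0.2857, 0.2857, 0.1818, 0.2468], E[r] = 1.4545, γ^t·E[r] = 0.305040, running G = 5.289700

G = 5.2897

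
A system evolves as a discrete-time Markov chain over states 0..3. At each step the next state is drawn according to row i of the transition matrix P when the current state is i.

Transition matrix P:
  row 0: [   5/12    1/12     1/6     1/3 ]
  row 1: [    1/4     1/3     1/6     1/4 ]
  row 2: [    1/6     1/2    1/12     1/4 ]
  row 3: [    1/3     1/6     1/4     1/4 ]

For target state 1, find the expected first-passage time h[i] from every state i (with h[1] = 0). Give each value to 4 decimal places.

First-step conditioning: h[1] = 0; for i ≠ 1, h[i] = 1 + Σ_k P[i][k]·h[k].
  h[0] = 1 + 5/12·h[0] + 1/6·h[2] + 1/3·h[3]
  h[2] = 1 + 1/6·h[0] + 1/12·h[2] + 1/4·h[3]
  h[3] = 1 + 1/3·h[0] + 1/4·h[2] + 1/4·h[3]
Solving the 3×3 linear system over states ≠ 1 gives exactly h = [204/37, 0, 636/185, 912/185] (h[1] = 0 is the target).

h = [5.5135, 0.0000, 3.4378, 4.9297]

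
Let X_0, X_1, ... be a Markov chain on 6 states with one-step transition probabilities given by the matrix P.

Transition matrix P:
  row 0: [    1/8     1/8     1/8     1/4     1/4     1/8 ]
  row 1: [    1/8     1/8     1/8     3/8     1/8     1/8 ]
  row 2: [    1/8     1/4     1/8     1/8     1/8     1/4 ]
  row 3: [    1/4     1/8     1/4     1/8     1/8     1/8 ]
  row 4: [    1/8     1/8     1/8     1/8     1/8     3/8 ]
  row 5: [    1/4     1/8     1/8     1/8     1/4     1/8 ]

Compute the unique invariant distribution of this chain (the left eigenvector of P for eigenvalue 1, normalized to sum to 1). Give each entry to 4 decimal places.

π = [0.1710, 0.1435, 0.1478, 0.1822, 0.1696, 0.1859]

Balance equations π_j = Σ_i π_i·P[i][j]:
  π_0 = 1/8·π_0 + 1/8·π_1 + 1/8·π_2 + 1/4·π_3 + 1/8·π_4 + 1/4·π_5
  π_1 = 1/8·π_0 + 1/8·π_1 + 1/4·π_2 + 1/8·π_3 + 1/8·π_4 + 1/8·π_5
  π_2 = 1/8·π_0 + 1/8·π_1 + 1/8·π_2 + 1/4·π_3 + 1/8·π_4 + 1/8·π_5
  π_3 = 1/4·π_0 + 3/8·π_1 + 1/8·π_2 + 1/8·π_3 + 1/8·π_4 + 1/8·π_5
  π_4 = 1/4·π_0 + 1/8·π_1 + 1/8·π_2 + 1/8·π_3 + 1/8·π_4 + 1/4·π_5
  normalize: π_0 + π_1 + π_2 + π_3 + π_4 + π_5 = 1
Solving the linear system gives exactly π = [3533/20659, 2964/20659, 3053/20659, 3765/20659, 48/283, 3840/20659].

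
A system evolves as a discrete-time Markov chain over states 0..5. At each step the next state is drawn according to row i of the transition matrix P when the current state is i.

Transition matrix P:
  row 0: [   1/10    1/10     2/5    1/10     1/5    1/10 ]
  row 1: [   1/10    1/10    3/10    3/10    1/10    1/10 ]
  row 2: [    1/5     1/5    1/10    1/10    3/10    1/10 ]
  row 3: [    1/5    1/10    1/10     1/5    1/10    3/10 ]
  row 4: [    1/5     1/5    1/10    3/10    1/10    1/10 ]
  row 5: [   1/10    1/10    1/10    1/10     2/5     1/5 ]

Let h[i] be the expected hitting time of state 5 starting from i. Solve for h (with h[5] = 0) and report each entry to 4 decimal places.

First-step conditioning: h[5] = 0; for i ≠ 5, h[i] = 1 + Σ_k P[i][k]·h[k].
  h[0] = 1 + 1/10·h[0] + 1/10·h[1] + 2/5·h[2] + 1/10·h[3] + 1/5·h[4]
  h[1] = 1 + 1/10·h[0] + 1/10·h[1] + 3/10·h[2] + 3/10·h[3] + 1/10·h[4]
  h[2] = 1 + 1/5·h[0] + 1/5·h[1] + 1/10·h[2] + 1/10·h[3] + 3/10·h[4]
  h[3] = 1 + 1/5·h[0] + 1/10·h[1] + 1/10·h[2] + 1/5·h[3] + 1/10·h[4]
  h[4] = 1 + 1/5·h[0] + 1/5·h[1] + 1/10·h[2] + 3/10·h[3] + 1/10·h[4]
Solving the 5×5 linear system over states ≠ 5 gives exactly h = [22910/3117, 22030/3117, 7590/1039, 5990/1039, 21970/3117, 0] (h[5] = 0 is the target).

h = [7.3500, 7.0677, 7.3051, 5.7652, 7.0484, 0.0000]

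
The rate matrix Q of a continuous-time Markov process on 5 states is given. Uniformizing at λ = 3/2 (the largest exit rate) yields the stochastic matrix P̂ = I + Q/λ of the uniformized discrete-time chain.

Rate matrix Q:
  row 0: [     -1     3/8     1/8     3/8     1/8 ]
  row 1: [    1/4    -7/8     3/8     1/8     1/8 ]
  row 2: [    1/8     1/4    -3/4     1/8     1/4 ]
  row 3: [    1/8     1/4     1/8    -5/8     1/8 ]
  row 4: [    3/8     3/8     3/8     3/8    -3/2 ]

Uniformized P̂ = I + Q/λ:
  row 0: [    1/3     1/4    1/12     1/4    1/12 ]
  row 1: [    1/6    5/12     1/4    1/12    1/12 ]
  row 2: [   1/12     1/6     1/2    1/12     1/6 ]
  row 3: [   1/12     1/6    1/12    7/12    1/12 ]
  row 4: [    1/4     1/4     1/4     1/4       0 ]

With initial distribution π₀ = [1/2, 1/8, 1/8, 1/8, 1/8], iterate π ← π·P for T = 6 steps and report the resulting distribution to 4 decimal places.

t=0: π = [0.5000, 0.1250, 0.1250, 0.1250, 0.1250]
t=1: π = [0.2396, 0.2500, 0.1771, 0.2500, 0.0833]
t=2: π = [0.1780, 0.2561, 0.2127, 0.2622, 0.0911]
t=3: π = [0.1644, 0.2531, 0.2298, 0.2593, 0.0935]
t=4: π = [0.1611, 0.2514, 0.2369, 0.2559, 0.0947]
t=5: π = [0.1603, 0.2508, 0.2397, 0.2539, 0.0952]
t=6: π = [0.1602, 0.2507, 0.2409, 0.2529, 0.0954]

π = [0.1602, 0.2507, 0.2409, 0.2529, 0.0954]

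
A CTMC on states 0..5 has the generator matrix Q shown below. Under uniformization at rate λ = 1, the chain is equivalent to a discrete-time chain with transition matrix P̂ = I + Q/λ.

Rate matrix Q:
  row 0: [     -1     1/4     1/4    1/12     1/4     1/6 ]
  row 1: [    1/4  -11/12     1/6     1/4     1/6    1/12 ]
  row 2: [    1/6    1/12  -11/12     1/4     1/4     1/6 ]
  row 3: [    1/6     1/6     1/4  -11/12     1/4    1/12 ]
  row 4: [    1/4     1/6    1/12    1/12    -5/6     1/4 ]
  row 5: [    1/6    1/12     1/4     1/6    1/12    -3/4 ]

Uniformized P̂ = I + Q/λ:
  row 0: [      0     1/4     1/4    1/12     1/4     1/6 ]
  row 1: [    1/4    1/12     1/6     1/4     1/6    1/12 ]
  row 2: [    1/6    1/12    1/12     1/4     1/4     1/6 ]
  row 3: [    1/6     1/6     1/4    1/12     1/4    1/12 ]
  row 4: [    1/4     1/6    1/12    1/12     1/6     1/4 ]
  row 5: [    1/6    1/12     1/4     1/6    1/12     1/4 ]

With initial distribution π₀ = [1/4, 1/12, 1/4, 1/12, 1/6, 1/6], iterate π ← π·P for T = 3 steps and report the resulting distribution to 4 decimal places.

t=0: π = [0.2500, 0.0833, 0.2500, 0.0833, 0.1667, 0.1667]
t=1: π = [0.1458, 0.1458, 0.1736, 0.1528, 0.2014, 0.1806]
t=2: π = [0.1713, 0.1372, 0.1753, 0.1516, 0.1910, 0.1736]
t=3: π = [0.1655, 0.1404, 0.1775, 0.1499, 0.1937, 0.1730]

π = [0.1655, 0.1404, 0.1775, 0.1499, 0.1937, 0.1730]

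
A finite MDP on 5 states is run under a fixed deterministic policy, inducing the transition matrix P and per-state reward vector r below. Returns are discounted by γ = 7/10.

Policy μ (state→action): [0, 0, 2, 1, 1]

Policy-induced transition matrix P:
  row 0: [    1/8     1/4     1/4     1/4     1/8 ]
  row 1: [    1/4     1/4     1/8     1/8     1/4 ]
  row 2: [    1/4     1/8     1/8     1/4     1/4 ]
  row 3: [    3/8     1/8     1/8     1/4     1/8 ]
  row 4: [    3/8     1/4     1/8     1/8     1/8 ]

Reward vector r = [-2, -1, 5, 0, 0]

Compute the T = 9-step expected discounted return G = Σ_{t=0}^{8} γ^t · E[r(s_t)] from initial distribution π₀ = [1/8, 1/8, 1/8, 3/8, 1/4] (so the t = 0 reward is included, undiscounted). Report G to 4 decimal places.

t=0: π = [0.1250, 0.1250, 0.1250, 0.3750, 0.2500], E[r] = 0.2500, γ^t·E[r] = 0.250000, running G = 0.250000
t=1: π = [0.3125, 0.1875, 0.1406, 0.2031, 0.1563], E[r] = -0.1094, γ^t·E[r] = -0.076563, running G = 0.173438
t=2: π = [0.2559, 0.2070, 0.1641, 0.2070, 0.1660], E[r] = 0.1016, γ^t·E[r] = 0.049766, running G = 0.223203
t=3: π = [0.2646, 0.2036, 0.1570, 0.2034, 0.1714], E[r] = 0.0520, γ^t·E[r] = 0.017837, running G = 0.241040
t=4: π = [0.2638, 0.2050, 0.1581, 0.2031, 0.1701], E[r] = 0.0579, γ^t·E[r] = 0.013907, running G = 0.254947
t=5: π = [0.2637, 0.2048, 0.1580, 0.2031, 0.1704], E[r] = 0.0576, γ^t·E[r] = 0.009688, running G = 0.264635
t=6: π = [0.2637, 0.2049, 0.1580, 0.2031, 0.1704], E[r] = 0.0575, γ^t·E[r] = 0.006763, running G = 0.271398
t=7: π = [0.2637, 0.2049, 0.1580, 0.2031, 0.1704], E[r] = 0.0575, γ^t·E[r] = 0.004738, running G = 0.276136
t=8: π = [0.2637, 0.2049, 0.1580, 0.2031, 0.1704], E[r] = 0.0575, γ^t·E[r] = 0.003316, running G = 0.279452

G = 0.2795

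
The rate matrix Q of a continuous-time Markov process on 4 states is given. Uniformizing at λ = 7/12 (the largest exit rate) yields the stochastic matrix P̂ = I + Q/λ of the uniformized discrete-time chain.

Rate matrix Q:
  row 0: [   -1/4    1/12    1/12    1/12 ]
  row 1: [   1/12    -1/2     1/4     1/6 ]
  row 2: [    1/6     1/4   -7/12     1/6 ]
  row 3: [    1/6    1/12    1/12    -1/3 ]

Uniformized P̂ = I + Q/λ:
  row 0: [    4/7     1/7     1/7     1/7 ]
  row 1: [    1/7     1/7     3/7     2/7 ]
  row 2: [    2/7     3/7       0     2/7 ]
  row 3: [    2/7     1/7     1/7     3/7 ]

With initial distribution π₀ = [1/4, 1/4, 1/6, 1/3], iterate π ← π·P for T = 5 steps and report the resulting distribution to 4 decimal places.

t=0: π = [0.2500, 0.2500, 0.1667, 0.3333]
t=1: π = [0.3214, 0.1905, 0.1905, 0.2976]
t=2: π = [0.3503, 0.1973, 0.1701, 0.2823]
t=3: π = [0.3576, 0.1914, 0.1749, 0.2760]
t=4: π = [0.3605, 0.1928, 0.1726, 0.2741]
t=5: π = [0.3612, 0.1922, 0.1733, 0.2734]

π = [0.3612, 0.1922, 0.1733, 0.2734]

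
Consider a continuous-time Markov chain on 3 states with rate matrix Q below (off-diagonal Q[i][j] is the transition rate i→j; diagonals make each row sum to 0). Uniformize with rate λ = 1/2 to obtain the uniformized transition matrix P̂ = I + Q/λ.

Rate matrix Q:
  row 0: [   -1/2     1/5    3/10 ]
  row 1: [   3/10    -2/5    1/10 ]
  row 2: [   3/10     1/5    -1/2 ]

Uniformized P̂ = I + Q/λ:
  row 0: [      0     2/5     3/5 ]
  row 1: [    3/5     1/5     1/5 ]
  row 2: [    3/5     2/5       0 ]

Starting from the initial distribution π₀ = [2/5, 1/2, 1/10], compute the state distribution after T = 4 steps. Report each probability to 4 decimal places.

t=0: π = [0.4000, 0.5000, 0.1000]
t=1: π = [0.3600, 0.3000, 0.3400]
t=2: π = [0.3840, 0.3400, 0.2760]
t=3: π = [0.3696, 0.3320, 0.2984]
t=4: π = [0.3782, 0.3336, 0.2882]

π = [0.3782, 0.3336, 0.2882]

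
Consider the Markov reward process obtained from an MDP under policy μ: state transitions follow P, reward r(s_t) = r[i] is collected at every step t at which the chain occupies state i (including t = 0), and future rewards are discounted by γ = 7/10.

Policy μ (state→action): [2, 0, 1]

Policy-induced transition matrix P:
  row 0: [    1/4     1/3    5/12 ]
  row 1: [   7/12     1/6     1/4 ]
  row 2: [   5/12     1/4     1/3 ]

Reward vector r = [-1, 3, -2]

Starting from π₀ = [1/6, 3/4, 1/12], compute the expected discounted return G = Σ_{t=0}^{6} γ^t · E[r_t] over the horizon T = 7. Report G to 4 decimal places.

G = 1.1923

t=0: π = [0.1667, 0.7500, 0.0833], E[r] = 1.9167, γ^t·E[r] = 1.916667, running G = 1.916667
t=1: π = [0.5139, 0.2014, 0.2847], E[r] = -0.4792, γ^t·E[r] = -0.335417, running G = 1.581250
t=2: π = [0.3646, 0.2760, 0.3594], E[r] = -0.2552, γ^t·E[r] = -0.125052, running G = 1.456198
t=3: π = [0.4019, 0.2574, 0.3407], E[r] = -0.3112, γ^t·E[r] = -0.106741, running G = 1.349457
t=4: π = [0.3926, 0.2620, 0.3454], E[r] = -0.2972, γ^t·E[r] = -0.071358, running G = 1.278099
t=5: π = [0.3949, 0.2609, 0.3442], E[r] = -0.3007, γ^t·E[r] = -0.050539, running G = 1.227561
t=6: π = [0.3943, 0.2612, 0.3445], E[r] = -0.2998, γ^t·E[r] = -0.035274, running G = 1.192286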